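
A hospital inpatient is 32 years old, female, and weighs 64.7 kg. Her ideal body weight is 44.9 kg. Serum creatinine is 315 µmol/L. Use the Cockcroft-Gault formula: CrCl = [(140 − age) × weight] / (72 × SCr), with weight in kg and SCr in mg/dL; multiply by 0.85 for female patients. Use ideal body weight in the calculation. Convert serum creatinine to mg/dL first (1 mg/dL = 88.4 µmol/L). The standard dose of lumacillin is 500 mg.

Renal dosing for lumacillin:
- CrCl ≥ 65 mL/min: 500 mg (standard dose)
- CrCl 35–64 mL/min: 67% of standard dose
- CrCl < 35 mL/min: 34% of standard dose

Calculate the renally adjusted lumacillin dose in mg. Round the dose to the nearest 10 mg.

170 mg

SCr = 315 / 88.4 = 3.563 mg/dL
CrCl = (140 − 32) × 44.9 / (72 × 3.563) × 0.85 = 4849.2 / 256.54 × 0.85 ≈ 16.1 mL/min
CrCl ≈ 16 mL/min → bracket < 35 mL/min.
34% of 500 mg = 170 mg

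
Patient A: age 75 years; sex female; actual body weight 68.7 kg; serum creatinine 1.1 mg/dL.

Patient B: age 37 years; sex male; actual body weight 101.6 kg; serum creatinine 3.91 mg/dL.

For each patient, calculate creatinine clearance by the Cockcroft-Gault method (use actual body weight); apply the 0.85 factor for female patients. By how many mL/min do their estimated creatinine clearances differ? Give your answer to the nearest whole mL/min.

Patient A: CrCl = (140 − 75) × 68.7 / (72 × 1.1) × 0.85 = 4465.5 / 79.20 × 0.85 ≈ 47.9 mL/min
Patient B: CrCl = (140 − 37) × 101.6 / (72 × 3.91) = 10464.8 / 281.52 ≈ 37.2 mL/min
|47.9 − 37.2| = 10.7 mL/min

11 mL/min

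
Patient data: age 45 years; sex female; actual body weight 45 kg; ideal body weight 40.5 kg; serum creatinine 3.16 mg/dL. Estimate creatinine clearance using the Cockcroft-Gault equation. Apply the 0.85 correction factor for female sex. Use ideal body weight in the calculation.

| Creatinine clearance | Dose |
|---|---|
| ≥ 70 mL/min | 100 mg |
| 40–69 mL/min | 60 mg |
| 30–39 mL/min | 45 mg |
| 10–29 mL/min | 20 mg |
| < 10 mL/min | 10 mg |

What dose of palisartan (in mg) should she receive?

20 mg

CrCl = (140 − 45) × 40.5 / (72 × 3.16) × 0.85 = 3847.5 / 227.52 × 0.85 ≈ 14.4 mL/min
CrCl ≈ 14 mL/min → bracket 10–29 mL/min.
Dose for this bracket: 20 mg.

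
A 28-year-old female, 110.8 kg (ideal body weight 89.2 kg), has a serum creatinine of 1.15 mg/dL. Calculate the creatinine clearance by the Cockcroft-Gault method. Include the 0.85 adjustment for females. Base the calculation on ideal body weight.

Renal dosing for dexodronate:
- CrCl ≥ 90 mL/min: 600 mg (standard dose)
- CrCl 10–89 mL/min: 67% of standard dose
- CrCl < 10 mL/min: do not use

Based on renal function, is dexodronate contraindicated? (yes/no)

CrCl = (140 − 28) × 89.2 / (72 × 1.15) × 0.85 = 9990.4 / 82.80 × 0.85 ≈ 102.6 mL/min
CrCl ≈ 103 mL/min, which is ≥ 10 mL/min.

no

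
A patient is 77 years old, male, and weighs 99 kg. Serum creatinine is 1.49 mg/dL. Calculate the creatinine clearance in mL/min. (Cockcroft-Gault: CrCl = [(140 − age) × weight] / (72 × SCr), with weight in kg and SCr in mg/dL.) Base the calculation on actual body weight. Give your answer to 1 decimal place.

58.1 mL/min

CrCl = (140 − 77) × 99 / (72 × 1.49) = 6237.0 / 107.28 ≈ 58.1 mL/min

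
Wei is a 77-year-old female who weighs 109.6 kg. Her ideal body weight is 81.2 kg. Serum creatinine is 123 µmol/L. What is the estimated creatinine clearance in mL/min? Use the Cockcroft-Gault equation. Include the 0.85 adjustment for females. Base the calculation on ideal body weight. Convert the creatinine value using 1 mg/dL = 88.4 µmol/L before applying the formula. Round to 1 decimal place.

SCr = 123 / 88.4 = 1.391 mg/dL
CrCl = (140 − 77) × 81.2 / (72 × 1.391) × 0.85 = 5115.6 / 100.15 × 0.85 ≈ 43.4 mL/min

43.4 mL/min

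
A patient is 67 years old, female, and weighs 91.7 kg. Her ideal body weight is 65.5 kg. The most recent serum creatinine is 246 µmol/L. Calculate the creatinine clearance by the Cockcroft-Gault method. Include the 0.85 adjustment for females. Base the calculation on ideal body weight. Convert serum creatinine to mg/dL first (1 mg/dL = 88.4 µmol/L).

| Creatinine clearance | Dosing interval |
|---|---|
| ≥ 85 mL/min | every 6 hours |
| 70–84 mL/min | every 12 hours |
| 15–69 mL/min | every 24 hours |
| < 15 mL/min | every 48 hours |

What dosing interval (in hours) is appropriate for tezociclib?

every 24 hours

SCr = 246 / 88.4 = 2.783 mg/dL
CrCl = (140 − 67) × 65.5 / (72 × 2.783) × 0.85 = 4781.5 / 200.38 × 0.85 ≈ 20.3 mL/min
CrCl ≈ 20 mL/min → bracket 15–69 mL/min → every 24 hours.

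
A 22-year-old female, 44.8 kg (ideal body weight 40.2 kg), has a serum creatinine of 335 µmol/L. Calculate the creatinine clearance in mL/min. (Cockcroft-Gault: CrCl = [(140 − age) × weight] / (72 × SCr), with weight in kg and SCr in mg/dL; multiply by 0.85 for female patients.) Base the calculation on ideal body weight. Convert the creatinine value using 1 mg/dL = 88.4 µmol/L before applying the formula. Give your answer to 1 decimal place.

14.8 mL/min

SCr = 335 / 88.4 = 3.79 mg/dL
CrCl = (140 − 22) × 40.2 / (72 × 3.79) × 0.85 = 4743.6 / 272.88 × 0.85 ≈ 14.8 mL/min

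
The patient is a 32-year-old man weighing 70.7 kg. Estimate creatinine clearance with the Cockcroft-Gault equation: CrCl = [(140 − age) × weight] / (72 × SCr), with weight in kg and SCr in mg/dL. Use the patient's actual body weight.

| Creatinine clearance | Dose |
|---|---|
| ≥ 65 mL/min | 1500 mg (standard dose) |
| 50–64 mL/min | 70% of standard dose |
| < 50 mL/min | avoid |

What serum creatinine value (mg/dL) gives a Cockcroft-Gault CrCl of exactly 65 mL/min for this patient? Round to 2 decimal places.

1.63 mg/dL

Standard dose requires CrCl ≥ 65 mL/min.
Set (140 − 32) × 70.7 / (72 × SCr) = 65
SCr = (140 − 32) × 70.7 / (72 × 65) = 1.632 mg/dL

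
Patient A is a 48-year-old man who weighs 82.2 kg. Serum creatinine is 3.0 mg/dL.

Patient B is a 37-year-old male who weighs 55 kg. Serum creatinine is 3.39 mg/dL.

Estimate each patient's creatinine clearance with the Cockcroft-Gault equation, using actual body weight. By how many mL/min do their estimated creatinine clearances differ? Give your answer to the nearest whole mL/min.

Patient A: CrCl = (140 − 48) × 82.2 / (72 × 3) = 7562.4 / 216.00 ≈ 35.0 mL/min
Patient B: CrCl = (140 − 37) × 55 / (72 × 3.39) = 5665.0 / 244.08 ≈ 23.2 mL/min
|35.0 − 23.2| = 11.8 mL/min

12 mL/min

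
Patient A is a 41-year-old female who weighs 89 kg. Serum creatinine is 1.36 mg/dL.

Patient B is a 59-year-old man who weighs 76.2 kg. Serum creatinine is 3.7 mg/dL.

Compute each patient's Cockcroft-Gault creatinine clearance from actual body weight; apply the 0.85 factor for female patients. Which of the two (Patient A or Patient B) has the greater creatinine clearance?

Patient A

Patient A: CrCl = (140 − 41) × 89 / (72 × 1.36) × 0.85 = 8811.0 / 97.92 × 0.85 ≈ 76.5 mL/min
Patient B: CrCl = (140 − 59) × 76.2 / (72 × 3.7) = 6172.2 / 266.40 ≈ 23.2 mL/min
76.5 vs 23.2 mL/min → Patient A is higher.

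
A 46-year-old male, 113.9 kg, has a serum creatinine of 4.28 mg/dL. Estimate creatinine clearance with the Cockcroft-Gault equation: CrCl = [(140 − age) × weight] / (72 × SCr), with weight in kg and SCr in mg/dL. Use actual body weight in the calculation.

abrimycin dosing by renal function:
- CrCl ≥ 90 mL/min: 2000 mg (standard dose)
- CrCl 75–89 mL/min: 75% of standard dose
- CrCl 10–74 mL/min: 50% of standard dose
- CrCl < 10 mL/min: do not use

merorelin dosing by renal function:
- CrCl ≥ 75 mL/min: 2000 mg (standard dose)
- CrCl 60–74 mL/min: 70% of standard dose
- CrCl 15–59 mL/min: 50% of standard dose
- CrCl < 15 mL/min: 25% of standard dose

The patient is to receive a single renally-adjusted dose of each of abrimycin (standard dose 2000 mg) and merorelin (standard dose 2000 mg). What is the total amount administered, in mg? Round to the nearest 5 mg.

2000 mg

CrCl = (140 − 46) × 113.9 / (72 × 4.28) = 10706.6 / 308.16 ≈ 34.7 mL/min
CrCl ≈ 35 mL/min.
abrimycin: 10–74 mL/min → 50% of 2000 mg = 1000 mg.
merorelin: 15–59 mL/min → 50% of 2000 mg = 1000 mg.
Total = 1000 + 1000 = 2000 mg.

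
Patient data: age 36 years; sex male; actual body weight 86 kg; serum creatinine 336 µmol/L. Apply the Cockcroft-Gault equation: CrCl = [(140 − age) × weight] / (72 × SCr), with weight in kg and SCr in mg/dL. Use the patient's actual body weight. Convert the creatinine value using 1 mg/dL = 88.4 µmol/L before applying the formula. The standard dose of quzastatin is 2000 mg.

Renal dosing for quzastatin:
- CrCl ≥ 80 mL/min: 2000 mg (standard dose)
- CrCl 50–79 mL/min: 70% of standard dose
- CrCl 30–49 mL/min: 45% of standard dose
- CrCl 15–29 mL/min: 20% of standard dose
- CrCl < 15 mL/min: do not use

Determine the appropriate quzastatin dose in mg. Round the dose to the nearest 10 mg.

SCr = 336 / 88.4 = 3.801 mg/dL
CrCl = (140 − 36) × 86 / (72 × 3.801) = 8944.0 / 273.67 ≈ 32.7 mL/min
CrCl ≈ 33 mL/min → bracket 30–49 mL/min.
45% of 2000 mg = 900 mg

900 mg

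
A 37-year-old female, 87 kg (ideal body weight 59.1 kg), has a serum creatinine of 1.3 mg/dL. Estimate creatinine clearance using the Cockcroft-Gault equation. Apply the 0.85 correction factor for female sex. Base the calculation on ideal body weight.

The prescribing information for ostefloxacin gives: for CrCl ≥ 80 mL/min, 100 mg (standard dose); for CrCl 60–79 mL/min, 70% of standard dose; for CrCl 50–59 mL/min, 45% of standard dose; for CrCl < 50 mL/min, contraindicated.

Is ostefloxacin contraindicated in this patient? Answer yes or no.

CrCl = (140 − 37) × 59.1 / (72 × 1.3) × 0.85 = 6087.3 / 93.60 × 0.85 ≈ 55.3 mL/min
CrCl ≈ 55 mL/min, which is ≥ 50 mL/min.

no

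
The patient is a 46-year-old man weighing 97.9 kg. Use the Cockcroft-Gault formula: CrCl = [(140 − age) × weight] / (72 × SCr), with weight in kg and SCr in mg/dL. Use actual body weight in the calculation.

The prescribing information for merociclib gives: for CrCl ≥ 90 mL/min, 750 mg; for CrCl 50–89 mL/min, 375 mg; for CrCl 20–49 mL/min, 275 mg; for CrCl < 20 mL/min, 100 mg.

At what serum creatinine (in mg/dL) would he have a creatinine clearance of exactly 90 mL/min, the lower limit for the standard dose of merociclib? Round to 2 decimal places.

Standard dose requires CrCl ≥ 90 mL/min.
Set (140 − 46) × 97.9 / (72 × SCr) = 90
SCr = (140 − 46) × 97.9 / (72 × 90) = 1.420 mg/dL

1.42 mg/dL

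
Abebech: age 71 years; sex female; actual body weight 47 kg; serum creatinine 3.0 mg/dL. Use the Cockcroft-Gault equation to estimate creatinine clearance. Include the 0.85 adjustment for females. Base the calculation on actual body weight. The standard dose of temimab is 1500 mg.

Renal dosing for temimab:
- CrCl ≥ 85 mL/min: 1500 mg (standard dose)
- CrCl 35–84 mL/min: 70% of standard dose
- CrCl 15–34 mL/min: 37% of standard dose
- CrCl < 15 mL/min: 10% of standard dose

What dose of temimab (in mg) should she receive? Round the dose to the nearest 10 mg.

CrCl = (140 − 71) × 47 / (72 × 3) × 0.85 = 3243.0 / 216.00 × 0.85 ≈ 12.8 mL/min
CrCl ≈ 13 mL/min → bracket < 15 mL/min.
10% of 1500 mg = 150 mg

150 mg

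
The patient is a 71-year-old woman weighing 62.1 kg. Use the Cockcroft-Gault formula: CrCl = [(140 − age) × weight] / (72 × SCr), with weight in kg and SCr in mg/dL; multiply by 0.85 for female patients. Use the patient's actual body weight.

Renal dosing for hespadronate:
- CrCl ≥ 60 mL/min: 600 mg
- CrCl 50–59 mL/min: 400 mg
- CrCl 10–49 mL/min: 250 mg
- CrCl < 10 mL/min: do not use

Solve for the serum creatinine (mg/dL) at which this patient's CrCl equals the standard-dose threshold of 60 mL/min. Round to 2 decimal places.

Standard dose requires CrCl ≥ 60 mL/min.
Set (140 − 71) × 62.1 × 0.85 / (72 × SCr) = 60
SCr = (140 − 71) × 62.1 × 0.85 / (72 × 60) = 0.843 mg/dL

0.84 mg/dL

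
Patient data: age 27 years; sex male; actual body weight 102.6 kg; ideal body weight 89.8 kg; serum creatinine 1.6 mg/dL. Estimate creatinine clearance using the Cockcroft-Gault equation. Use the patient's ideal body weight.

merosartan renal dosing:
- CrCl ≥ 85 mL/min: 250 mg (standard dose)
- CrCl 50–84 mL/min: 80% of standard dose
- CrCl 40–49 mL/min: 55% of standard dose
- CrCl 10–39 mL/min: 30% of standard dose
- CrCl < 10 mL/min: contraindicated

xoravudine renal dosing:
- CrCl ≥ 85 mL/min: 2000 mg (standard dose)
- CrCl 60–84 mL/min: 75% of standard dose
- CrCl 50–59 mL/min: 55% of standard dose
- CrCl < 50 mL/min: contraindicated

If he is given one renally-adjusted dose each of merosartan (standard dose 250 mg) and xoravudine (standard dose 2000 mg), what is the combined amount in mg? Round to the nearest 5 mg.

CrCl = (140 − 27) × 89.8 / (72 × 1.6) = 10147.4 / 115.20 ≈ 88.1 mL/min
CrCl ≈ 88 mL/min.
merosartan: ≥ 85 mL/min → 100% of 250 mg = 250 mg.
xoravudine: ≥ 85 mL/min → 100% of 2000 mg = 2000 mg.
Total = 250 + 2000 = 2250 mg.

2250 mg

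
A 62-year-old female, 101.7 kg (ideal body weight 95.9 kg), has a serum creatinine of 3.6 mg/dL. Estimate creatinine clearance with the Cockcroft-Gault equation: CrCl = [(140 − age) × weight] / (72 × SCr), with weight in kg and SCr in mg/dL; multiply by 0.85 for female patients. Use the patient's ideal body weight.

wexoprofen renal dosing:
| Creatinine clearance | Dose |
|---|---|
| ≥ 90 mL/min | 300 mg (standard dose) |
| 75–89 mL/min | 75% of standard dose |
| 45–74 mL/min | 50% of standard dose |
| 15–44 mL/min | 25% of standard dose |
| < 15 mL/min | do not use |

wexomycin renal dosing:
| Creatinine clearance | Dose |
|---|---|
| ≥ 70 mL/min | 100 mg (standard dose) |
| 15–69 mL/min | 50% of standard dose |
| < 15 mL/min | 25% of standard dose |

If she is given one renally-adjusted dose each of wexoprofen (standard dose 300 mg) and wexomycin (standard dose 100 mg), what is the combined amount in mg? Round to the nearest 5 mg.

125 mg

CrCl = (140 − 62) × 95.9 / (72 × 3.6) × 0.85 = 7480.2 / 259.20 × 0.85 ≈ 24.5 mL/min
CrCl ≈ 25 mL/min.
wexoprofen: 15–44 mL/min → 25% of 300 mg = 75 mg.
wexomycin: 15–69 mL/min → 50% of 100 mg = 50 mg.
Total = 75 + 50 = 125 mg.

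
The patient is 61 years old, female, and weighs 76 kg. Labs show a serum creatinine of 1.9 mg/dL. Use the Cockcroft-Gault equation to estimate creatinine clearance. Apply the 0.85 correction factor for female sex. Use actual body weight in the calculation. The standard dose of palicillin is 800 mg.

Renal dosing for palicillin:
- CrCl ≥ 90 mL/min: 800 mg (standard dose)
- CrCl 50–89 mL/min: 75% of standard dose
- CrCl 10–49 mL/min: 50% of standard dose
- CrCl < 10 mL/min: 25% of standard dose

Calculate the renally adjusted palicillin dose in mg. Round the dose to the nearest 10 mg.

CrCl = (140 − 61) × 76 / (72 × 1.9) × 0.85 = 6004.0 / 136.80 × 0.85 ≈ 37.3 mL/min
CrCl ≈ 37 mL/min → bracket 10–49 mL/min.
50% of 800 mg = 400 mg

400 mg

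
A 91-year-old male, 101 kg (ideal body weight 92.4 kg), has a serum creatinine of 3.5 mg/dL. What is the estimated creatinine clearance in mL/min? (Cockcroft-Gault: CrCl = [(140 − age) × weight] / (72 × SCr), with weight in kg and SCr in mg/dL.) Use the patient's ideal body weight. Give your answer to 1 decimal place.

18.0 mL/min

CrCl = (140 − 91) × 92.4 / (72 × 3.5) = 4527.6 / 252.00 ≈ 18.0 mL/min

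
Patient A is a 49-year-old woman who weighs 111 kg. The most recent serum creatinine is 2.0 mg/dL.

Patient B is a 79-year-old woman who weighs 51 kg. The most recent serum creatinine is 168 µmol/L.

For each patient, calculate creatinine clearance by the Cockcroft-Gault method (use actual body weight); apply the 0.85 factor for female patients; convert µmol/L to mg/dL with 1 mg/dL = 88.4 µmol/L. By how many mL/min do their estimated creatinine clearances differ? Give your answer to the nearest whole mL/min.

40 mL/min

Patient A: CrCl = (140 − 49) × 111 / (72 × 2) × 0.85 = 10101.0 / 144.00 × 0.85 ≈ 59.6 mL/min
Patient B: SCr = 168 / 88.4 = 1.9 mg/dL
Patient B: CrCl = (140 − 79) × 51 / (72 × 1.9) × 0.85 = 3111.0 / 136.80 × 0.85 ≈ 19.3 mL/min
|59.6 − 19.3| = 40.3 mL/min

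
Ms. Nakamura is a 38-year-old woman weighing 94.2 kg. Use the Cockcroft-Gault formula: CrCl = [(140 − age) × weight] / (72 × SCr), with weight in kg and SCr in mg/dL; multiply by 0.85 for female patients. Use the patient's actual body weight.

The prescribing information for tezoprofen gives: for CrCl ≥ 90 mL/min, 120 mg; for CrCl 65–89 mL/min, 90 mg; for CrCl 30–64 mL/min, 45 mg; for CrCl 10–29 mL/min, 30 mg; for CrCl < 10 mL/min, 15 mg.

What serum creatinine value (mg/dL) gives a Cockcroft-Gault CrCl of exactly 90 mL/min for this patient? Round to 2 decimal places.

Standard dose requires CrCl ≥ 90 mL/min.
Set (140 − 38) × 94.2 × 0.85 / (72 × SCr) = 90
SCr = (140 − 38) × 94.2 × 0.85 / (72 × 90) = 1.260 mg/dL

1.26 mg/dL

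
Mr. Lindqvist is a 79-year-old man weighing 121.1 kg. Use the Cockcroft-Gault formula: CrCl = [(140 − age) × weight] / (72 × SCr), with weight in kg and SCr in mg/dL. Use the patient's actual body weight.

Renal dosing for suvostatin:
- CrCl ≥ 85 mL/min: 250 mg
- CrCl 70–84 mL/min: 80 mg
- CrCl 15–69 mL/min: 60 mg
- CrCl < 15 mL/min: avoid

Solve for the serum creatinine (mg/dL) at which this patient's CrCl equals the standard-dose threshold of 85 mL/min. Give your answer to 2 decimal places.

Standard dose requires CrCl ≥ 85 mL/min.
Set (140 − 79) × 121.1 / (72 × SCr) = 85
SCr = (140 − 79) × 121.1 / (72 × 85) = 1.207 mg/dL

1.21 mg/dL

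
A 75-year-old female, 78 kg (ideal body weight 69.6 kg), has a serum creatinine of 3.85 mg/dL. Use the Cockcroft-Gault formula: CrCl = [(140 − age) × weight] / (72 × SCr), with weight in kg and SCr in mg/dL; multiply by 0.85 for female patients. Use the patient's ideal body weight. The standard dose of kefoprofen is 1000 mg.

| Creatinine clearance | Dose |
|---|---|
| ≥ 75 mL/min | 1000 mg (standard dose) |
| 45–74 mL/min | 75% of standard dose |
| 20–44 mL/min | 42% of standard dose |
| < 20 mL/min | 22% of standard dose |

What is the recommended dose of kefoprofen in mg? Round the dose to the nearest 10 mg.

CrCl = (140 − 75) × 69.6 / (72 × 3.85) × 0.85 = 4524.0 / 277.20 × 0.85 ≈ 13.9 mL/min
CrCl ≈ 14 mL/min → bracket < 20 mL/min.
22% of 1000 mg = 220 mg

220 mg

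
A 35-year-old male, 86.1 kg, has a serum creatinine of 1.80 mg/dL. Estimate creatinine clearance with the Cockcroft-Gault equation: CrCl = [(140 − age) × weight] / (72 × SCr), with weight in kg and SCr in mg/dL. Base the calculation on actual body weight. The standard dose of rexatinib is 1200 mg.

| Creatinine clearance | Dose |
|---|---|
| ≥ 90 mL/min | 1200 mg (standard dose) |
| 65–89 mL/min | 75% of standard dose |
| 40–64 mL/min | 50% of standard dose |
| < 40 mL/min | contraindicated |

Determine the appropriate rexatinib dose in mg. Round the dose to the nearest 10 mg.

CrCl = (140 − 35) × 86.1 / (72 × 1.8) = 9040.5 / 129.60 ≈ 69.8 mL/min
CrCl ≈ 70 mL/min → bracket 65–89 mL/min.
75% of 1200 mg = 900 mg

900 mg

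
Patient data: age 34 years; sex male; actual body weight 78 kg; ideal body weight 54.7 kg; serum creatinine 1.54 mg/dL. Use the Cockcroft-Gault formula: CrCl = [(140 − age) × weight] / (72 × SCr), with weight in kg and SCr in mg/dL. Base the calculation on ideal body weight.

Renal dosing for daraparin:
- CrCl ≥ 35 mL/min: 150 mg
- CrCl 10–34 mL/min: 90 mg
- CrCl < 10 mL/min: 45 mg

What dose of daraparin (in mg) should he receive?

150 mg

CrCl = (140 − 34) × 54.7 / (72 × 1.54) = 5798.2 / 110.88 ≈ 52.3 mL/min
CrCl ≈ 52 mL/min → bracket ≥ 35 mL/min.
Dose for this bracket: 150 mg.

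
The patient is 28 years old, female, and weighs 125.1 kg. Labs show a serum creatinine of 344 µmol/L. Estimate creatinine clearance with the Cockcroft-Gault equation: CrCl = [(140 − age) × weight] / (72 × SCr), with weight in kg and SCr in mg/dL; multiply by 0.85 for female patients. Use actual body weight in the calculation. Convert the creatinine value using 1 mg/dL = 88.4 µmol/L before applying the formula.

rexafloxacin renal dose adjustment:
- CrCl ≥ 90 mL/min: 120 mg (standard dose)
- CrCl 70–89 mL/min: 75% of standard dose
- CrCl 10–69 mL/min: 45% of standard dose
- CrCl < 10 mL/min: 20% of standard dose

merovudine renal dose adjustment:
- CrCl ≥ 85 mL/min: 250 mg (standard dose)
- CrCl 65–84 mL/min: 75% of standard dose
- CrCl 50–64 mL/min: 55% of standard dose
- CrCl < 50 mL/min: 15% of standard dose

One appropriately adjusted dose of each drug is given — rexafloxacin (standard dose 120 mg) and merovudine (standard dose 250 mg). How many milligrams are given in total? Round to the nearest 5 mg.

90 mg

SCr = 344 / 88.4 = 3.891 mg/dL
CrCl = (140 − 28) × 125.1 / (72 × 3.891) × 0.85 = 14011.2 / 280.15 × 0.85 ≈ 42.5 mL/min
CrCl ≈ 43 mL/min.
rexafloxacin: 10–69 mL/min → 45% of 120 mg = 54 mg.
merovudine: < 50 mL/min → 15% of 250 mg = 37.5 mg.
Total = 54 + 37.5 = 91.5 mg.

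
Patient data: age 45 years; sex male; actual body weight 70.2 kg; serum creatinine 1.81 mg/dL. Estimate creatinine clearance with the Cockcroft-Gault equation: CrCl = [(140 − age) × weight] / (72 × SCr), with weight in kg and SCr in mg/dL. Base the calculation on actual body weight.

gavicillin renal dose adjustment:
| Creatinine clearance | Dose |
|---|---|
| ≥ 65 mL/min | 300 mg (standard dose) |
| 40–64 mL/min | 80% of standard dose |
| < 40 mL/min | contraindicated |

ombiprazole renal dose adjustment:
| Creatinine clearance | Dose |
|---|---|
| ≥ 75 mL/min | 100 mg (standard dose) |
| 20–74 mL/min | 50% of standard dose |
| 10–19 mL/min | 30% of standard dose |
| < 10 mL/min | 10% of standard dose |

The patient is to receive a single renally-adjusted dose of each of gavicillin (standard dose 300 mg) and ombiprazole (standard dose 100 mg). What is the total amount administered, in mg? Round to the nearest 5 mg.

CrCl = (140 − 45) × 70.2 / (72 × 1.81) = 6669.0 / 130.32 ≈ 51.2 mL/min
CrCl ≈ 51 mL/min.
gavicillin: 40–64 mL/min → 80% of 300 mg = 240 mg.
ombiprazole: 20–74 mL/min → 50% of 100 mg = 50 mg.
Total = 240 + 50 = 290 mg.

290 mg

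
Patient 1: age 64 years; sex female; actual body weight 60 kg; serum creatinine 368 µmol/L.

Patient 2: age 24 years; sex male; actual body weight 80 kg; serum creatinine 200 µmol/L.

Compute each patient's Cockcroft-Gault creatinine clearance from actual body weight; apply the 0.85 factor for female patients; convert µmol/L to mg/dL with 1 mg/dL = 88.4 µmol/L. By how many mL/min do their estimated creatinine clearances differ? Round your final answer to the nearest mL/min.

Patient 1: SCr = 368 / 88.4 = 4.163 mg/dL
Patient 1: CrCl = (140 − 64) × 60 / (72 × 4.163) × 0.85 = 4560.0 / 299.74 × 0.85 ≈ 12.9 mL/min
Patient 2: SCr = 200 / 88.4 = 2.262 mg/dL
Patient 2: CrCl = (140 − 24) × 80 / (72 × 2.262) = 9280.0 / 162.86 ≈ 57.0 mL/min
|12.9 − 57.0| = 44.1 mL/min

44 mL/min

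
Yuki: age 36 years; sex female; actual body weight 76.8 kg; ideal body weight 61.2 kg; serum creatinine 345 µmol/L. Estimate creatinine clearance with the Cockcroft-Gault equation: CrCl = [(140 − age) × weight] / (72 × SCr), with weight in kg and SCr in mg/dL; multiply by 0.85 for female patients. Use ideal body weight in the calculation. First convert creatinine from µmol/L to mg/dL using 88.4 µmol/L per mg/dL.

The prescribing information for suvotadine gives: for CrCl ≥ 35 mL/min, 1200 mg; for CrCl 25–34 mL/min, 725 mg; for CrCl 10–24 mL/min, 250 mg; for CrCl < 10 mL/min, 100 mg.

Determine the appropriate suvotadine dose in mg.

250 mg

SCr = 345 / 88.4 = 3.903 mg/dL
CrCl = (140 − 36) × 61.2 / (72 × 3.903) × 0.85 = 6364.8 / 281.02 × 0.85 ≈ 19.3 mL/min
CrCl ≈ 19 mL/min → bracket 10–24 mL/min.
Dose for this bracket: 250 mg.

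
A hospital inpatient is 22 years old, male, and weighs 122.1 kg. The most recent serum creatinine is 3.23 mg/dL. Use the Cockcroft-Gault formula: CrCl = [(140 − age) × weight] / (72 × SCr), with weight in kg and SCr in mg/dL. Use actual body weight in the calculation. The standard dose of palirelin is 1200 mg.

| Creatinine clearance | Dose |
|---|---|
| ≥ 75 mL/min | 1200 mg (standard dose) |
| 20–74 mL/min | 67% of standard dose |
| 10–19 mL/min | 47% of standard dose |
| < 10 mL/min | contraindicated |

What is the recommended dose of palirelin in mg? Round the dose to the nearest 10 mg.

CrCl = (140 − 22) × 122.1 / (72 × 3.23) = 14407.8 / 232.56 ≈ 62.0 mL/min
CrCl ≈ 62 mL/min → bracket 20–74 mL/min.
67% of 1200 mg = 804 mg → 800 mg

800 mg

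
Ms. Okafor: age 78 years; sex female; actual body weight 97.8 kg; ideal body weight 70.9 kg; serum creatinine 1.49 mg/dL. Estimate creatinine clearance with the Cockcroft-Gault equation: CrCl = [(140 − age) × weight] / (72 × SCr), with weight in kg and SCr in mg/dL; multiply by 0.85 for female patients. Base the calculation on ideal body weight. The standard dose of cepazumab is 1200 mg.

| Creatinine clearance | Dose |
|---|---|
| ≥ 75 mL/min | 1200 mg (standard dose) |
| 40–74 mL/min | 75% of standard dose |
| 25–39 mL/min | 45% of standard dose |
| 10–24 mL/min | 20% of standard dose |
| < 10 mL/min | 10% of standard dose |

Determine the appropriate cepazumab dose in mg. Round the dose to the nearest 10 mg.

CrCl = (140 − 78) × 70.9 / (72 × 1.49) × 0.85 = 4395.8 / 107.28 × 0.85 ≈ 34.8 mL/min
CrCl ≈ 35 mL/min → bracket 25–39 mL/min.
45% of 1200 mg = 540 mg

540 mg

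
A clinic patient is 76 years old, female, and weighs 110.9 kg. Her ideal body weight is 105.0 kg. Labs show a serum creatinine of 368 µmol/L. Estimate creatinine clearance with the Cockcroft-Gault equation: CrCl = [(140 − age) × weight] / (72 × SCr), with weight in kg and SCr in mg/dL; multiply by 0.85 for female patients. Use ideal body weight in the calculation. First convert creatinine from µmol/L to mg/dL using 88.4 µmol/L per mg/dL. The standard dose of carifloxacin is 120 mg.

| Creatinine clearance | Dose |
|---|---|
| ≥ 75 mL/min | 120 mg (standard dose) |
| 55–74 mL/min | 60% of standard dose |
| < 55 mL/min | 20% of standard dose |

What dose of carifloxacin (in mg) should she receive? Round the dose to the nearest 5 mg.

SCr = 368 / 88.4 = 4.163 mg/dL
CrCl = (140 − 76) × 105 / (72 × 4.163) × 0.85 = 6720.0 / 299.74 × 0.85 ≈ 19.1 mL/min
CrCl ≈ 19 mL/min → bracket < 55 mL/min.
20% of 120 mg = 24 mg → 25 mg

25 mg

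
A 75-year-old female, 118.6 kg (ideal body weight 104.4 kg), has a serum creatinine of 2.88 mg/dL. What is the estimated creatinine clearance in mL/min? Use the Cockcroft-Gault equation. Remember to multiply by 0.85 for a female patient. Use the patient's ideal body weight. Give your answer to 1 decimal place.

CrCl = (140 − 75) × 104.4 / (72 × 2.88) × 0.85 = 6786.0 / 207.36 × 0.85 ≈ 27.8 mL/min

27.8 mL/min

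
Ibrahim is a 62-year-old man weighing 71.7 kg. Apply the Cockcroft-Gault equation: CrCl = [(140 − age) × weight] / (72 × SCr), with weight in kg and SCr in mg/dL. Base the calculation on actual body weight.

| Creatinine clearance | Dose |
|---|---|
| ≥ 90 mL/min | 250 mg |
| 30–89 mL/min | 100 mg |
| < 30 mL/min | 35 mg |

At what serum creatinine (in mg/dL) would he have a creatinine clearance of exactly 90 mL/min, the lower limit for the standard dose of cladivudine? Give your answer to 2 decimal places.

Standard dose requires CrCl ≥ 90 mL/min.
Set (140 − 62) × 71.7 / (72 × SCr) = 90
SCr = (140 − 62) × 71.7 / (72 × 90) = 0.863 mg/dL

0.86 mg/dL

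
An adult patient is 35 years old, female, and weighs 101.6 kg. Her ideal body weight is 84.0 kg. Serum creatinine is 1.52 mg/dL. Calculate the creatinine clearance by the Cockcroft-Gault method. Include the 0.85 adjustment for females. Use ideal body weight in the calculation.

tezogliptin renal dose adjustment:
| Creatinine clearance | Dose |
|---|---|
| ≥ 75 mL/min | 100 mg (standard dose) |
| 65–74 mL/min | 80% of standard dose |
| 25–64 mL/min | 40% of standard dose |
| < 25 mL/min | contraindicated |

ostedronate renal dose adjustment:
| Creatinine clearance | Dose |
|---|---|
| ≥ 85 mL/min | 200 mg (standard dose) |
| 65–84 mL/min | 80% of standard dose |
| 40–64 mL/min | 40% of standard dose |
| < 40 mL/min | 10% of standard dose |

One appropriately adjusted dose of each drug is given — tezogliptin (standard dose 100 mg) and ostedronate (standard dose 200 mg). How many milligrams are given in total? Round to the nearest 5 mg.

CrCl = (140 − 35) × 84 / (72 × 1.52) × 0.85 = 8820.0 / 109.44 × 0.85 ≈ 68.5 mL/min
CrCl ≈ 69 mL/min.
tezogliptin: 65–74 mL/min → 80% of 100 mg = 80 mg.
ostedronate: 65–84 mL/min → 80% of 200 mg = 160 mg.
Total = 80 + 160 = 240 mg.

240 mg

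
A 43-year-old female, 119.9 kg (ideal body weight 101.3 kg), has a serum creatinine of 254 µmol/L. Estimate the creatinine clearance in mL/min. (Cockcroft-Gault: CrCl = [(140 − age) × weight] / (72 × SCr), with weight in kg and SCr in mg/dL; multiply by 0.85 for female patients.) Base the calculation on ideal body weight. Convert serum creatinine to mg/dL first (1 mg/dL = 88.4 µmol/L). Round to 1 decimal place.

SCr = 254 / 88.4 = 2.873 mg/dL
CrCl = (140 − 43) × 101.3 / (72 × 2.873) × 0.85 = 9826.1 / 206.86 × 0.85 ≈ 40.4 mL/min

40.4 mL/min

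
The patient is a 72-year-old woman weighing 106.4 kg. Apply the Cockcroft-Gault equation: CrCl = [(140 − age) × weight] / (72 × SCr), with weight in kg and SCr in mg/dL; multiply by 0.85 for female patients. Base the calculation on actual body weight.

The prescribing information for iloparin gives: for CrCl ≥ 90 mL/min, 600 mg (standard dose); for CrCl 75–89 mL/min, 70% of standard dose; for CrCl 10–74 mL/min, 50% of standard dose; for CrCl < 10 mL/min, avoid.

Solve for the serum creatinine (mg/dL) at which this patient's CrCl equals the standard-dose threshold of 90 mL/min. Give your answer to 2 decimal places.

Standard dose requires CrCl ≥ 90 mL/min.
Set (140 − 72) × 106.4 × 0.85 / (72 × SCr) = 90
SCr = (140 − 72) × 106.4 × 0.85 / (72 × 90) = 0.949 mg/dL

0.95 mg/dL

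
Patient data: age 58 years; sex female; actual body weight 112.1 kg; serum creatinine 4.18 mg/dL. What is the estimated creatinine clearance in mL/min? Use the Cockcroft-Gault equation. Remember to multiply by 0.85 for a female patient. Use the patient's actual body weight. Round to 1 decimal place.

26.0 mL/min

CrCl = (140 − 58) × 112.1 / (72 × 4.18) × 0.85 = 9192.2 / 300.96 × 0.85 ≈ 26.0 mL/min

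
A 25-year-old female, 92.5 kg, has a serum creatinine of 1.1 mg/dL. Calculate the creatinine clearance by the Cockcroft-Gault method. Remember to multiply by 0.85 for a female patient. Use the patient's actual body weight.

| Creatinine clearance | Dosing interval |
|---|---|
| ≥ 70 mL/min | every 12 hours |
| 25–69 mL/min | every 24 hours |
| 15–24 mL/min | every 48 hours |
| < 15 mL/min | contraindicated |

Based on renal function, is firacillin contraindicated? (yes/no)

no

CrCl = (140 − 25) × 92.5 / (72 × 1.1) × 0.85 = 10637.5 / 79.20 × 0.85 ≈ 114.2 mL/min
CrCl ≈ 114 mL/min, which is ≥ 15 mL/min.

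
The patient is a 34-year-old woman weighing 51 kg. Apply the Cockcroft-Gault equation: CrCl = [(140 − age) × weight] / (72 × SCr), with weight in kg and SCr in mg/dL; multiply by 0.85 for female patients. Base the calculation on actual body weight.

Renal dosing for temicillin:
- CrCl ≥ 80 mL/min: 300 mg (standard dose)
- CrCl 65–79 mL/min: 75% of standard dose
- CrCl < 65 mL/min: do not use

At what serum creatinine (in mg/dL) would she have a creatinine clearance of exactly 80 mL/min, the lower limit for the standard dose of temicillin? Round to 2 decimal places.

Standard dose requires CrCl ≥ 80 mL/min.
Set (140 − 34) × 51 × 0.85 / (72 × SCr) = 80
SCr = (140 − 34) × 51 × 0.85 / (72 × 80) = 0.798 mg/dL

0.80 mg/dL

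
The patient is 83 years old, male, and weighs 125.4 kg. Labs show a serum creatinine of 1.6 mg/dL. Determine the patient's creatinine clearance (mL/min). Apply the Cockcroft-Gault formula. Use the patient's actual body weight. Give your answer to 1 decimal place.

62.0 mL/min

CrCl = (140 − 83) × 125.4 / (72 × 1.6) = 7147.8 / 115.20 ≈ 62.0 mL/min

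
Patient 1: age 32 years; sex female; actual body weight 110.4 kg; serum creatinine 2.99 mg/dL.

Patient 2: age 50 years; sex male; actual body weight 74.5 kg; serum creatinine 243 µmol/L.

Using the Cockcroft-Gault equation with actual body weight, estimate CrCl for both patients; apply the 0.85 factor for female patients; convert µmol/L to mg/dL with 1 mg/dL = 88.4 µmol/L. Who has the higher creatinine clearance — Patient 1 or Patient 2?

Patient 1: CrCl = (140 − 32) × 110.4 / (72 × 2.99) × 0.85 = 11923.2 / 215.28 × 0.85 ≈ 47.1 mL/min
Patient 2: SCr = 243 / 88.4 = 2.749 mg/dL
Patient 2: CrCl = (140 − 50) × 74.5 / (72 × 2.749) = 6705.0 / 197.93 ≈ 33.9 mL/min
47.1 vs 33.9 mL/min → Patient 1 is higher.

Patient 1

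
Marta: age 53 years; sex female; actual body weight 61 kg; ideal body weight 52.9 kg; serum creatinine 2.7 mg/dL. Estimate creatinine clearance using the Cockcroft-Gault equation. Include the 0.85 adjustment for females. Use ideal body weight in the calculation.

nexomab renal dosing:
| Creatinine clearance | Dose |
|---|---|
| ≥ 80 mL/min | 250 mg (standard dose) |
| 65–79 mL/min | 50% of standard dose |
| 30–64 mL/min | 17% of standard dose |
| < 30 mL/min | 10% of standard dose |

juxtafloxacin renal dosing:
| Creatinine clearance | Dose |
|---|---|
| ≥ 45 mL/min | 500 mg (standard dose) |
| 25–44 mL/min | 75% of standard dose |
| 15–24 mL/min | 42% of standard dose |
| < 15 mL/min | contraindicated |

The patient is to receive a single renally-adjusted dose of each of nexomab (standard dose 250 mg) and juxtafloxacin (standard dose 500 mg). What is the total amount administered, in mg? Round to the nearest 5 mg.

235 mg

CrCl = (140 − 53) × 52.9 / (72 × 2.7) × 0.85 = 4602.3 / 194.40 × 0.85 ≈ 20.1 mL/min
CrCl ≈ 20 mL/min.
nexomab: < 30 mL/min → 10% of 250 mg = 25 mg.
juxtafloxacin: 15–24 mL/min → 42% of 500 mg = 210 mg.
Total = 25 + 210 = 235 mg.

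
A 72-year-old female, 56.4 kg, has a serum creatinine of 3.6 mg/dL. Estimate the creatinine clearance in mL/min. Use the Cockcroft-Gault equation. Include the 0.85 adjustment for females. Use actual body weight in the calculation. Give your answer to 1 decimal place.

12.6 mL/min

CrCl = (140 − 72) × 56.4 / (72 × 3.6) × 0.85 = 3835.2 / 259.20 × 0.85 ≈ 12.6 mL/min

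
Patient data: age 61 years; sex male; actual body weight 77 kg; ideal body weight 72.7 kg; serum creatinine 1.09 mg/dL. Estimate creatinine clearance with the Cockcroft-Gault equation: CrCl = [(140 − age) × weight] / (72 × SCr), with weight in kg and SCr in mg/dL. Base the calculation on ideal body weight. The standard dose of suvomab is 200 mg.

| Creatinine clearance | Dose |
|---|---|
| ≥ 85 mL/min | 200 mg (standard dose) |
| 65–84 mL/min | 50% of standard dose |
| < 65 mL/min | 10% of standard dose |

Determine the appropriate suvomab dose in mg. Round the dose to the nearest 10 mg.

CrCl = (140 − 61) × 72.7 / (72 × 1.09) = 5743.3 / 78.48 ≈ 73.2 mL/min
CrCl ≈ 73 mL/min → bracket 65–84 mL/min.
50% of 200 mg = 100 mg

100 mg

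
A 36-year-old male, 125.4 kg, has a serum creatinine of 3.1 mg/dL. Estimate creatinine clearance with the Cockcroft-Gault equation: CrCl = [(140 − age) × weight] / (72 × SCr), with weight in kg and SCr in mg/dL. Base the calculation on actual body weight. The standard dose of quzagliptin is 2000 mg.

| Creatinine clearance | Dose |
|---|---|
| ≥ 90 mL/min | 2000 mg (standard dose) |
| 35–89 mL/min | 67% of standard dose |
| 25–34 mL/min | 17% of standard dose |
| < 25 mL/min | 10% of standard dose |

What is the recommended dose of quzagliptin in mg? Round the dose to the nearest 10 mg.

CrCl = (140 − 36) × 125.4 / (72 × 3.1) = 13041.6 / 223.20 ≈ 58.4 mL/min
CrCl ≈ 58 mL/min → bracket 35–89 mL/min.
67% of 2000 mg = 1340 mg

1340 mg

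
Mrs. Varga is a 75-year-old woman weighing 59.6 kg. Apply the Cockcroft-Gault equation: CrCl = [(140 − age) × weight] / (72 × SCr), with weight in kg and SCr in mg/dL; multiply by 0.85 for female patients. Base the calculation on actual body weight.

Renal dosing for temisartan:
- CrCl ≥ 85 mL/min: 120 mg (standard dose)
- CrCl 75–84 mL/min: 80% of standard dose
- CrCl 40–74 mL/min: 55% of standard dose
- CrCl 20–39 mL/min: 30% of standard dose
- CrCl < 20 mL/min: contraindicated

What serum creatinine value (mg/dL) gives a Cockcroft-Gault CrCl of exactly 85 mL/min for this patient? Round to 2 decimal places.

Standard dose requires CrCl ≥ 85 mL/min.
Set (140 − 75) × 59.6 × 0.85 / (72 × SCr) = 85
SCr = (140 − 75) × 59.6 × 0.85 / (72 × 85) = 0.538 mg/dL

0.54 mg/dL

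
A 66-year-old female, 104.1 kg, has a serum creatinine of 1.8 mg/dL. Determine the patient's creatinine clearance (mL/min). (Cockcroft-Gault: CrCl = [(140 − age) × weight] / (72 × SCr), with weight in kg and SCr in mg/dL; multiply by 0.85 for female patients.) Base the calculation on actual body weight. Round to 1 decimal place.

CrCl = (140 − 66) × 104.1 / (72 × 1.8) × 0.85 = 7703.4 / 129.60 × 0.85 ≈ 50.5 mL/min

50.5 mL/min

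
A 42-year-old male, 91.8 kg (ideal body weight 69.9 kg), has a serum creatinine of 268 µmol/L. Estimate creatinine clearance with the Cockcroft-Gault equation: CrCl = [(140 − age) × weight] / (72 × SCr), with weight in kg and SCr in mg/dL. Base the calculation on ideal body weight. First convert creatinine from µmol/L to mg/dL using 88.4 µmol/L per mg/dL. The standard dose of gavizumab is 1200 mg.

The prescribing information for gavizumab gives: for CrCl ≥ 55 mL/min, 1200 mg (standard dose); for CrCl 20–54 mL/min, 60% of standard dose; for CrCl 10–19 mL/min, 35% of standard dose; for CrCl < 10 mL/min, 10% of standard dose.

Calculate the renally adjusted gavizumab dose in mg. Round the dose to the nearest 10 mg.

SCr = 268 / 88.4 = 3.032 mg/dL
CrCl = (140 − 42) × 69.9 / (72 × 3.032) = 6850.2 / 218.30 ≈ 31.4 mL/min
CrCl ≈ 31 mL/min → bracket 20–54 mL/min.
60% of 1200 mg = 720 mg

720 mg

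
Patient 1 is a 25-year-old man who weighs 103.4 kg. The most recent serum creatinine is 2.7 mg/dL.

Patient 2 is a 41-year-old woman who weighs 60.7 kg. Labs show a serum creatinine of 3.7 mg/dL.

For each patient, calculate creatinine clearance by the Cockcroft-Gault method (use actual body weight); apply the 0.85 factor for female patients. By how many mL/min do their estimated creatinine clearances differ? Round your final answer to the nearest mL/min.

42 mL/min

Patient 1: CrCl = (140 − 25) × 103.4 / (72 × 2.7) = 11891.0 / 194.40 ≈ 61.2 mL/min
Patient 2: CrCl = (140 − 41) × 60.7 / (72 × 3.7) × 0.85 = 6009.3 / 266.40 × 0.85 ≈ 19.2 mL/min
|61.2 − 19.2| = 42.0 mL/min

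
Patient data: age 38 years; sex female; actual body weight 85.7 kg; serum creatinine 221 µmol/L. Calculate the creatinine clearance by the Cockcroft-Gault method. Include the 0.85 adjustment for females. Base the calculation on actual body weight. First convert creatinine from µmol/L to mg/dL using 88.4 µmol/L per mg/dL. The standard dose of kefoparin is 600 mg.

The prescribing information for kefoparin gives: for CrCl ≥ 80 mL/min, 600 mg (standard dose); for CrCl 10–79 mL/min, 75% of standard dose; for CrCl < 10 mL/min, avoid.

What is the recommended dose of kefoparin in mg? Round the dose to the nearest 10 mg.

SCr = 221 / 88.4 = 2.5 mg/dL
CrCl = (140 − 38) × 85.7 / (72 × 2.5) × 0.85 = 8741.4 / 180.00 × 0.85 ≈ 41.3 mL/min
CrCl ≈ 41 mL/min → bracket 10–79 mL/min.
75% of 600 mg = 450 mg

450 mg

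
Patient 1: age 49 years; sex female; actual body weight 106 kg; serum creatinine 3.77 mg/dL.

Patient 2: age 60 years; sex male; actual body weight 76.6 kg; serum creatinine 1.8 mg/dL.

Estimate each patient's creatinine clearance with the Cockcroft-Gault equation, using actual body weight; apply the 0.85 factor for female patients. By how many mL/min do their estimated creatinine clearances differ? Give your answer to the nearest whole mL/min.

Patient 1: CrCl = (140 − 49) × 106 / (72 × 3.77) × 0.85 = 9646.0 / 271.44 × 0.85 ≈ 30.2 mL/min
Patient 2: CrCl = (140 − 60) × 76.6 / (72 × 1.8) = 6128.0 / 129.60 ≈ 47.3 mL/min
|30.2 − 47.3| = 17.1 mL/min

17 mL/min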